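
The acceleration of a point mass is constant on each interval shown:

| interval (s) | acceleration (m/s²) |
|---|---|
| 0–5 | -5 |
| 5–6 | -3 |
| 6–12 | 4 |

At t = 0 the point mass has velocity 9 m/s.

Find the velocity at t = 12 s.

Δv equals the area under the a-t graph; then v = v₀ + Δv.
0–5 s: -5 × 5 = -25 m/s
5–6 s: -3 × 1 = -3 m/s
6–12 s: 4 × 6 = 24 m/s
Δv = -4 m/s, so v(12) = 9 + (-4) = 5 m/s.

5 m/s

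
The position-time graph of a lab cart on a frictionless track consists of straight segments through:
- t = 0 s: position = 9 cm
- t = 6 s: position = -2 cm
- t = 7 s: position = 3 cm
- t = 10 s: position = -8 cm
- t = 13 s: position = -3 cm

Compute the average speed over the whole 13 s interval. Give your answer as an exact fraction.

Average speed = (total path length)/(elapsed time); on a piecewise-linear x-t graph the path length is Σ|Δx|.
0–6 s: |Δx| = |-2 − 9| = 11 cm
6–7 s: |Δx| = |3 − -2| = 5 cm
7–10 s: |Δx| = |-8 − 3| = 11 cm
10–13 s: |Δx| = |-3 − -8| = 5 cm
Total path = 32 cm; average speed = 32/13 = 32/13 cm/s.

32/13 cm/s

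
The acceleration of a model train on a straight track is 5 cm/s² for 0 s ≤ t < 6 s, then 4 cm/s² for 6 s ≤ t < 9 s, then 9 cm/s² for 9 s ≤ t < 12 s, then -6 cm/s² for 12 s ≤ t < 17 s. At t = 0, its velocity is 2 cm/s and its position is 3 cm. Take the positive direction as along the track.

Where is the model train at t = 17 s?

On each constant-a segment, Δv = aΔt and Δx = v₀Δt + ½aΔt²; chain segment to segment.
0–6 s: v starts 2 cm/s; Δx = 2·6 + ½·5·6² = 102 cm; v ends 32 cm/s.
6–9 s: v starts 32 cm/s; Δx = 32·3 + ½·4·3² = 114 cm; v ends 44 cm/s.
9–12 s: v starts 44 cm/s; Δx = 44·3 + ½·9·3² = 172.5 cm; v ends 71 cm/s.
12–17 s: v starts 71 cm/s; Δx = 71·5 + ½·-6·5² = 280 cm; v ends 41 cm/s.
x(17) = 3 + Σ Δx = 671.5 cm.

671.5 cm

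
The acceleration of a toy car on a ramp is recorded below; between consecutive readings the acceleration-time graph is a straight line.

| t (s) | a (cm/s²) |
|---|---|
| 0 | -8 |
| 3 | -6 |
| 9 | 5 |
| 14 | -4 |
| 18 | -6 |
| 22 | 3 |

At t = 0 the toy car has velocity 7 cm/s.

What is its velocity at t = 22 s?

-40.5 cm/s

Δv equals the area under the a-t graph; then v = v₀ + Δv.
0–3 s: ½(-8 + -6)(3) = -21 cm/s
3–9 s: ½(-6 + 5)(6) = -3 cm/s
9–14 s: ½(5 + -4)(5) = 2.5 cm/s
14–18 s: ½(-4 + -6)(4) = -20 cm/s
18–22 s: ½(-6 + 3)(4) = -6 cm/s
Δv = -47.5 cm/s, so v(22) = 7 + (-47.5) = -40.5 cm/s.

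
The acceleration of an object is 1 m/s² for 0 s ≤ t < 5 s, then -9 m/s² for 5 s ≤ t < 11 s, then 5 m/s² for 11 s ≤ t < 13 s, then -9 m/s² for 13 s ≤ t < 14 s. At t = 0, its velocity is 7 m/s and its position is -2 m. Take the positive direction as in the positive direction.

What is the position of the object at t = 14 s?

-155 m

On each constant-a segment, Δv = aΔt and Δx = v₀Δt + ½aΔt²; chain segment to segment.
0–5 s: v starts 7 m/s; Δx = 7·5 + ½·1·5² = 47.5 m; v ends 12 m/s.
5–11 s: v starts 12 m/s; Δx = 12·6 + ½·-9·6² = -90 m; v ends -42 m/s.
11–13 s: v starts -42 m/s; Δx = -42·2 + ½·5·2² = -74 m; v ends -32 m/s.
13–14 s: v starts -32 m/s; Δx = -32·1 + ½·-9·1² = -36.5 m; v ends -41 m/s.
x(14) = -2 + Σ Δx = -155 m.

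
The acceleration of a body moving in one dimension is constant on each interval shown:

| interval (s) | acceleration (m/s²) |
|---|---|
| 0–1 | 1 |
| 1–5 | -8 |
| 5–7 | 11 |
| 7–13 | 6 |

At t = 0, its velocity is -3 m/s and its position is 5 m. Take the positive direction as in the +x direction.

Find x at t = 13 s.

On each constant-a segment, Δv = aΔt and Δx = v₀Δt + ½aΔt²; chain segment to segment.
0–1 s: v starts -3 m/s; Δx = -3·1 + ½·1·1² = -2.5 m; v ends -2 m/s.
1–5 s: v starts -2 m/s; Δx = -2·4 + ½·-8·4² = -72 m; v ends -34 m/s.
5–7 s: v starts -34 m/s; Δx = -34·2 + ½·11·2² = -46 m; v ends -12 m/s.
7–13 s: v starts -12 m/s; Δx = -12·6 + ½·6·6² = 36 m; v ends 24 m/s.
x(13) = 5 + Σ Δx = -79.5 m.

-79.5 m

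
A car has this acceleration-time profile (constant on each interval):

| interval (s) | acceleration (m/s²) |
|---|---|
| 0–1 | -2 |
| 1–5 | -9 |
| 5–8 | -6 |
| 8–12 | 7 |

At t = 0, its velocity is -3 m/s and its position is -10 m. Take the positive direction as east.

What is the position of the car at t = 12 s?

On each constant-a segment, Δv = aΔt and Δx = v₀Δt + ½aΔt²; chain segment to segment.
0–1 s: v starts -3 m/s; Δx = -3·1 + ½·-2·1² = -4 m; v ends -5 m/s.
1–5 s: v starts -5 m/s; Δx = -5·4 + ½·-9·4² = -92 m; v ends -41 m/s.
5–8 s: v starts -41 m/s; Δx = -41·3 + ½·-6·3² = -150 m; v ends -59 m/s.
8–12 s: v starts -59 m/s; Δx = -59·4 + ½·7·4² = -180 m; v ends -31 m/s.
x(12) = -10 + Σ Δx = -436 m.

-436 m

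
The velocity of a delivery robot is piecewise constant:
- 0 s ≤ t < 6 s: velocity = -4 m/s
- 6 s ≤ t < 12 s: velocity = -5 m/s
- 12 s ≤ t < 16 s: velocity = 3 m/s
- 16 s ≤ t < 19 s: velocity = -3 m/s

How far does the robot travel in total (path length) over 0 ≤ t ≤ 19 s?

Distance (not displacement) is the total path length: add the absolute areas under v-t.
0–6 s: |-4| × 6 = 24 m
6–12 s: |-5| × 6 = 30 m
12–16 s: |3| × 4 = 12 m
16–19 s: |-3| × 3 = 9 m
Total distance = 75 m

75 m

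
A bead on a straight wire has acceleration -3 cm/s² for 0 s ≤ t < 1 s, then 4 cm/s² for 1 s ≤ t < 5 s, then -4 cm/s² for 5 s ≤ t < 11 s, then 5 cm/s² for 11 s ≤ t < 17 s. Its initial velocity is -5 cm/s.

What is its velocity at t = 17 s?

14 cm/s

Δv equals the area under the a-t graph; then v = v₀ + Δv.
0–1 s: -3 × 1 = -3 cm/s
1–5 s: 4 × 4 = 16 cm/s
5–11 s: -4 × 6 = -24 cm/s
11–17 s: 5 × 6 = 30 cm/s
Δv = 19 cm/s, so v(17) = -5 + (19) = 14 cm/s.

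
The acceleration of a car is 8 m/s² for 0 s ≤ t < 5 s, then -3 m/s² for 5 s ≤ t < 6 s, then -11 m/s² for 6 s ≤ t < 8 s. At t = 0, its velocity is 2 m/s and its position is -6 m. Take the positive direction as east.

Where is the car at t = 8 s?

200.5 m

On each constant-a segment, Δv = aΔt and Δx = v₀Δt + ½aΔt²; chain segment to segment.
0–5 s: v starts 2 m/s; Δx = 2·5 + ½·8·5² = 110 m; v ends 42 m/s.
5–6 s: v starts 42 m/s; Δx = 42·1 + ½·-3·1² = 40.5 m; v ends 39 m/s.
6–8 s: v starts 39 m/s; Δx = 39·2 + ½·-11·2² = 56 m; v ends 17 m/s.
x(8) = -6 + Σ Δx = 200.5 m.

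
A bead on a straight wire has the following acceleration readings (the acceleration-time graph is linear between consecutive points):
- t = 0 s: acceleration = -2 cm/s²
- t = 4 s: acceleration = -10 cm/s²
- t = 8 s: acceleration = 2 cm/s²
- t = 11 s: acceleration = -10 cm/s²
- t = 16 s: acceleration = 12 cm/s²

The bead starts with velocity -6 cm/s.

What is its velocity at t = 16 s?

Δv equals the area under the a-t graph; then v = v₀ + Δv.
0–4 s: ½(-2 + -10)(4) = -24 cm/s
4–8 s: ½(-10 + 2)(4) = -16 cm/s
8–11 s: ½(2 + -10)(3) = -12 cm/s
11–16 s: ½(-10 + 12)(5) = 5 cm/s
Δv = -47 cm/s, so v(16) = -6 + (-47) = -53 cm/s.

-53 cm/s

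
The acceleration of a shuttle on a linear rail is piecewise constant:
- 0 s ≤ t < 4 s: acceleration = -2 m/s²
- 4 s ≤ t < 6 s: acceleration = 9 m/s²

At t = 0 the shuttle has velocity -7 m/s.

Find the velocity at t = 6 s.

Δv equals the area under the a-t graph; then v = v₀ + Δv.
0–4 s: -2 × 4 = -8 m/s
4–6 s: 9 × 2 = 18 m/s
Δv = 10 m/s, so v(6) = -7 + (10) = 3 m/s.

3 m/s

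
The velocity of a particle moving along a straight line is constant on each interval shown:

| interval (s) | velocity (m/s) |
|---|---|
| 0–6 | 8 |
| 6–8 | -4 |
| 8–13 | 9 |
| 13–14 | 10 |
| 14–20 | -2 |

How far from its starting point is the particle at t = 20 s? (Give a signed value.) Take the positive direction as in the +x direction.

Net displacement equals the area under the velocity-time graph (areas below the axis count negative).
0–6 s: 8 × 6 = 48 m
6–8 s: -4 × 2 = -8 m
8–13 s: 9 × 5 = 45 m
13–14 s: 10 × 1 = 10 m
14–20 s: -2 × 6 = -12 m
Net displacement = 83 m

83 m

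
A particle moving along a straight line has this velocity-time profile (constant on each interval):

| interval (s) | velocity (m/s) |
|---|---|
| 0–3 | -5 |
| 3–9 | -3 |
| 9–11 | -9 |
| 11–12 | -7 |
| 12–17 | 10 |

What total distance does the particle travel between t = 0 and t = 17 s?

Distance (not displacement) is the total path length: add the absolute areas under v-t.
0–3 s: |-5| × 3 = 15 m
3–9 s: |-3| × 6 = 18 m
9–11 s: |-9| × 2 = 18 m
11–12 s: |-7| × 1 = 7 m
12–17 s: |10| × 5 = 50 m
Total distance = 108 m

108 m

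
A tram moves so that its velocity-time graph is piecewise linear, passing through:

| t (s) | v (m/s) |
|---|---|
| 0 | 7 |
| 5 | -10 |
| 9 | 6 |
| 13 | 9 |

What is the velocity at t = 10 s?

On 9–13 s the graph is linear from 6 to 9 m/s: v(10) = 6 + (9 − 6)·(10 − 9)/(13 − 9) = 6.75 m/s.

6.75 m/s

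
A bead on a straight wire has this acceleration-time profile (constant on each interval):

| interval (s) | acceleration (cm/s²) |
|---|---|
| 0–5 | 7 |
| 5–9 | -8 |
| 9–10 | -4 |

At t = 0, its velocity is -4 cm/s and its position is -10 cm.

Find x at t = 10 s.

On each constant-a segment, Δv = aΔt and Δx = v₀Δt + ½aΔt²; chain segment to segment.
0–5 s: v starts -4 cm/s; Δx = -4·5 + ½·7·5² = 67.5 cm; v ends 31 cm/s.
5–9 s: v starts 31 cm/s; Δx = 31·4 + ½·-8·4² = 60 cm; v ends -1 cm/s.
9–10 s: v starts -1 cm/s; Δx = -1·1 + ½·-4·1² = -3 cm; v ends -5 cm/s.
x(10) = -10 + Σ Δx = 114.5 cm.

114.5 cm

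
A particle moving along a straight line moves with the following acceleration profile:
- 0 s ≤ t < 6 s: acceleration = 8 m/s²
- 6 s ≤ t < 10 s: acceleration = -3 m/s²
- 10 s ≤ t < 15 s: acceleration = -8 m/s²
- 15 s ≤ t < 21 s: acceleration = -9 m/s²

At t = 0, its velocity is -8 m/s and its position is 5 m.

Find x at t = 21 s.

On each constant-a segment, Δv = aΔt and Δx = v₀Δt + ½aΔt²; chain segment to segment.
0–6 s: v starts -8 m/s; Δx = -8·6 + ½·8·6² = 96 m; v ends 40 m/s.
6–10 s: v starts 40 m/s; Δx = 40·4 + ½·-3·4² = 136 m; v ends 28 m/s.
10–15 s: v starts 28 m/s; Δx = 28·5 + ½·-8·5² = 40 m; v ends -12 m/s.
15–21 s: v starts -12 m/s; Δx = -12·6 + ½·-9·6² = -234 m; v ends -66 m/s.
x(21) = 5 + Σ Δx = 43 m.

43 m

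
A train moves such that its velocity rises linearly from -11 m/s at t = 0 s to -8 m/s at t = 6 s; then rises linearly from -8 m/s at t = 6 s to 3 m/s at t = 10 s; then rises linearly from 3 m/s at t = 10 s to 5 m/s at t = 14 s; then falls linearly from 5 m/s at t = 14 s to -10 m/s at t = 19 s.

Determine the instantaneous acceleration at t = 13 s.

0.5 m/s²

Acceleration is the slope of the v-t graph on 10–14 s: (5 − 3)/(14 − 10) = 0.5 m/s².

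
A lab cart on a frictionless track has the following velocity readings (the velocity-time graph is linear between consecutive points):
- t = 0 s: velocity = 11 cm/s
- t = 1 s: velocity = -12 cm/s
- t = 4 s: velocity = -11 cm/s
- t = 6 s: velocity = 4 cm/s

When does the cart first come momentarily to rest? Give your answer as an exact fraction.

v changes sign on 0–1 s (from 11 to -12); the graph is linear there, so v = 0 at t = 0 + (-11)·(1 − 0)/(-12 − 11) = 11/23 s.

t = 11/23 s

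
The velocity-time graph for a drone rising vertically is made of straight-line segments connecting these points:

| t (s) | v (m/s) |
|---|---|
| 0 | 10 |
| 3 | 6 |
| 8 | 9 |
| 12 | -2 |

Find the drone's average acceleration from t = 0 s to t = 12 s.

Average acceleration = Δv/Δt = (-2 − 10)/(12 − 0) = -1 m/s².

-1 m/s²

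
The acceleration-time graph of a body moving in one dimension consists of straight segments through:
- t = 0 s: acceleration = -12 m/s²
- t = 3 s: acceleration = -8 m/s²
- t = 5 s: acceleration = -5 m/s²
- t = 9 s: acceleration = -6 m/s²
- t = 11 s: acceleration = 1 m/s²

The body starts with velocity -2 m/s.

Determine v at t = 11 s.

Δv equals the area under the a-t graph; then v = v₀ + Δv.
0–3 s: ½(-12 + -8)(3) = -30 m/s
3–5 s: ½(-8 + -5)(2) = -13 m/s
5–9 s: ½(-5 + -6)(4) = -22 m/s
9–11 s: ½(-6 + 1)(2) = -5 m/s
Δv = -70 m/s, so v(11) = -2 + (-70) = -72 m/s.

-72 m/s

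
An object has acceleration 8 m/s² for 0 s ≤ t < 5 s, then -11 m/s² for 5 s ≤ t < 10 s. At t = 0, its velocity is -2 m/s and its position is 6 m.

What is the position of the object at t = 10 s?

On each constant-a segment, Δv = aΔt and Δx = v₀Δt + ½aΔt²; chain segment to segment.
0–5 s: v starts -2 m/s; Δx = -2·5 + ½·8·5² = 90 m; v ends 38 m/s.
5–10 s: v starts 38 m/s; Δx = 38·5 + ½·-11·5² = 52.5 m; v ends -17 m/s.
x(10) = 6 + Σ Δx = 148.5 m.

148.5 m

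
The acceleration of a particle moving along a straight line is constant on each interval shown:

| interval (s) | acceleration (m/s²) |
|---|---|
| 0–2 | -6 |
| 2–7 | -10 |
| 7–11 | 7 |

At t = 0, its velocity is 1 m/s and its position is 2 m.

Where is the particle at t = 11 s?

On each constant-a segment, Δv = aΔt and Δx = v₀Δt + ½aΔt²; chain segment to segment.
0–2 s: v starts 1 m/s; Δx = 1·2 + ½·-6·2² = -10 m; v ends -11 m/s.
2–7 s: v starts -11 m/s; Δx = -11·5 + ½·-10·5² = -180 m; v ends -61 m/s.
7–11 s: v starts -61 m/s; Δx = -61·4 + ½·7·4² = -188 m; v ends -33 m/s.
x(11) = 2 + Σ Δx = -376 m.

-376 m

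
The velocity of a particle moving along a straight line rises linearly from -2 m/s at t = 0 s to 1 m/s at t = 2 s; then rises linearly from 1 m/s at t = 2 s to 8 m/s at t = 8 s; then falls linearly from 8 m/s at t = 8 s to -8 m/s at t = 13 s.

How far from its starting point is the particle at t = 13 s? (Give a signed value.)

26 m

Displacement is the signed area under the v-t curve.
0–2 s: ½(-2 + 1)(2) = -1 m
2–8 s: ½(1 + 8)(6) = 27 m
8–13 s: ½(8 + -8)(5) = 0 m
Net displacement = 26 m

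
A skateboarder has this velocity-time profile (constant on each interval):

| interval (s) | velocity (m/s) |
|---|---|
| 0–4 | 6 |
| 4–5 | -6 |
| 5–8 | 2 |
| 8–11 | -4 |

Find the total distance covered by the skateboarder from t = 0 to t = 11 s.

48 m

Distance (not displacement) is the total path length: add the absolute areas under v-t.
0–4 s: |6| × 4 = 24 m
4–5 s: |-6| × 1 = 6 m
5–8 s: |2| × 3 = 6 m
8–11 s: |-4| × 3 = 12 m
Total distance = 48 m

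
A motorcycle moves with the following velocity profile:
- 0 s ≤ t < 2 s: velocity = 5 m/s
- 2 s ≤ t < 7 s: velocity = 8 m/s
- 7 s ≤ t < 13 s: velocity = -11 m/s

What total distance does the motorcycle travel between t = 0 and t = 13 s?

116 m

Distance (not displacement) is the total path length: add the absolute areas under v-t.
0–2 s: |5| × 2 = 10 m
2–7 s: |8| × 5 = 40 m
7–13 s: |-11| × 6 = 66 m
Total distance = 116 m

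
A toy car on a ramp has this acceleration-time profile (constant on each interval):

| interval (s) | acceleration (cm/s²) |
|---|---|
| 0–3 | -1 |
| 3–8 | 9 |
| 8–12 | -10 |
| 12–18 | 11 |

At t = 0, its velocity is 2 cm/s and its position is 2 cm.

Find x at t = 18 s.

On each constant-a segment, Δv = aΔt and Δx = v₀Δt + ½aΔt²; chain segment to segment.
0–3 s: v starts 2 cm/s; Δx = 2·3 + ½·-1·3² = 1.5 cm; v ends -1 cm/s.
3–8 s: v starts -1 cm/s; Δx = -1·5 + ½·9·5² = 107.5 cm; v ends 44 cm/s.
8–12 s: v starts 44 cm/s; Δx = 44·4 + ½·-10·4² = 96 cm; v ends 4 cm/s.
12–18 s: v starts 4 cm/s; Δx = 4·6 + ½·11·6² = 222 cm; v ends 70 cm/s.
x(18) = 2 + Σ Δx = 429 cm.

429 cm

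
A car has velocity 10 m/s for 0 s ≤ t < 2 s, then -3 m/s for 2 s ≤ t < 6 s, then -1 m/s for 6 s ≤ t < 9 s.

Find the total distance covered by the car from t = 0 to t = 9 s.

35 m

Total distance travelled is ∫|v| dt — sum the magnitudes of each area piece.
0–2 s: |10| × 2 = 20 m
2–6 s: |-3| × 4 = 12 m
6–9 s: |-1| × 3 = 3 m
Total distance = 35 m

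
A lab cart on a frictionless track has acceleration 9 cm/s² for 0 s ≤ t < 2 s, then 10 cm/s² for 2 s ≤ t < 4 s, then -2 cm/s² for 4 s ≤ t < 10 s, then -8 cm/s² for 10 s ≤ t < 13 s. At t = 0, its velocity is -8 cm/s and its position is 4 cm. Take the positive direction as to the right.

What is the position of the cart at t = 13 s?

208 cm

On each constant-a segment, Δv = aΔt and Δx = v₀Δt + ½aΔt²; chain segment to segment.
0–2 s: v starts -8 cm/s; Δx = -8·2 + ½·9·2² = 2 cm; v ends 10 cm/s.
2–4 s: v starts 10 cm/s; Δx = 10·2 + ½·10·2² = 40 cm; v ends 30 cm/s.
4–10 s: v starts 30 cm/s; Δx = 30·6 + ½·-2·6² = 144 cm; v ends 18 cm/s.
10–13 s: v starts 18 cm/s; Δx = 18·3 + ½·-8·3² = 18 cm; v ends -6 cm/s.
x(13) = 4 + Σ Δx = 208 cm.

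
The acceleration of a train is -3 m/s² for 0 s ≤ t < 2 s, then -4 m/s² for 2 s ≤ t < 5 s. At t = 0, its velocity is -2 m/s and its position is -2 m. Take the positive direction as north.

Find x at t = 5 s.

-54 m

On each constant-a segment, Δv = aΔt and Δx = v₀Δt + ½aΔt²; chain segment to segment.
0–2 s: v starts -2 m/s; Δx = -2·2 + ½·-3·2² = -10 m; v ends -8 m/s.
2–5 s: v starts -8 m/s; Δx = -8·3 + ½·-4·3² = -42 m; v ends -20 m/s.
x(5) = -2 + Σ Δx = -54 m.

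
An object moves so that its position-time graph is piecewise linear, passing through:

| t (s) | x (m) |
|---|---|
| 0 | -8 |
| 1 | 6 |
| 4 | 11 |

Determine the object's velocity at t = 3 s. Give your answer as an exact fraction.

Velocity is the slope of the x-t graph on 1–4 s: (11 − 6)/(4 − 1) = 5/3 m/s.

5/3 m/s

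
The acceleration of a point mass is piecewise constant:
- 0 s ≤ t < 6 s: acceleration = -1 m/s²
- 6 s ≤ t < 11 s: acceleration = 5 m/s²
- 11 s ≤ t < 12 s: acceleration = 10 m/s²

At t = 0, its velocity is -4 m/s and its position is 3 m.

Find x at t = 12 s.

On each constant-a segment, Δv = aΔt and Δx = v₀Δt + ½aΔt²; chain segment to segment.
0–6 s: v starts -4 m/s; Δx = -4·6 + ½·-1·6² = -42 m; v ends -10 m/s.
6–11 s: v starts -10 m/s; Δx = -10·5 + ½·5·5² = 12.5 m; v ends 15 m/s.
11–12 s: v starts 15 m/s; Δx = 15·1 + ½·10·1² = 20 m; v ends 25 m/s.
x(12) = 3 + Σ Δx = -6.5 m.

-6.5 m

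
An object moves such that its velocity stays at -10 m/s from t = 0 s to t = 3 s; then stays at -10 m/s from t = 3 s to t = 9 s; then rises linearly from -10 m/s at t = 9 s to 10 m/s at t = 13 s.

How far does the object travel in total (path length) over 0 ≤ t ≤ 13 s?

110 m

Total distance travelled is ∫|v| dt — sum the magnitudes of each area piece.
0–3 s: |-10| × 3 = 30 m
3–9 s: |-10| × 6 = 60 m
9–13 s: v = 0 at t = 11 s; triangle areas 10 + 10 = 20 m
Total distance = 110 m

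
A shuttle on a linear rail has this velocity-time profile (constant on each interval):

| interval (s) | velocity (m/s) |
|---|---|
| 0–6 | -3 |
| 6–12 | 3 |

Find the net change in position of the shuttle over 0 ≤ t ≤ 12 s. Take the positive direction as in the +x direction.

Net displacement equals the area under the velocity-time graph (areas below the axis count negative).
0–6 s: -3 × 6 = -18 m
6–12 s: 3 × 6 = 18 m
Net displacement = 0 m

0 m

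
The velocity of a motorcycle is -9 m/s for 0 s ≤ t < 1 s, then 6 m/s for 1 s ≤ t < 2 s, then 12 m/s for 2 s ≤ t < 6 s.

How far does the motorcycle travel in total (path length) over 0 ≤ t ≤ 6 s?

63 m

Total distance travelled is ∫|v| dt — sum the magnitudes of each area piece.
0–1 s: |-9| × 1 = 9 m
1–2 s: |6| × 1 = 6 m
2–6 s: |12| × 4 = 48 m
Total distance = 63 m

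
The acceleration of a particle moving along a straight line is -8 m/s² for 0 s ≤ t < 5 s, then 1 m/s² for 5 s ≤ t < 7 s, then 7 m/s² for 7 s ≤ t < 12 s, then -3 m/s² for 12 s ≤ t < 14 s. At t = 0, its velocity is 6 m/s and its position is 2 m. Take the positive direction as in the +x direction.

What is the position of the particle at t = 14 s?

On each constant-a segment, Δv = aΔt and Δx = v₀Δt + ½aΔt²; chain segment to segment.
0–5 s: v starts 6 m/s; Δx = 6·5 + ½·-8·5² = -70 m; v ends -34 m/s.
5–7 s: v starts -34 m/s; Δx = -34·2 + ½·1·2² = -66 m; v ends -32 m/s.
7–12 s: v starts -32 m/s; Δx = -32·5 + ½·7·5² = -72.5 m; v ends 3 m/s.
12–14 s: v starts 3 m/s; Δx = 3·2 + ½·-3·2² = 0 m; v ends -3 m/s.
x(14) = 2 + Σ Δx = -206.5 m.

-206.5 m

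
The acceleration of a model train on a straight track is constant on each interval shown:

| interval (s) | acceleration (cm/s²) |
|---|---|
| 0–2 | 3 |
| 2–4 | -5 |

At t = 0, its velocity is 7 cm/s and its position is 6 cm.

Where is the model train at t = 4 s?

42 cm

On each constant-a segment, Δv = aΔt and Δx = v₀Δt + ½aΔt²; chain segment to segment.
0–2 s: v starts 7 cm/s; Δx = 7·2 + ½·3·2² = 20 cm; v ends 13 cm/s.
2–4 s: v starts 13 cm/s; Δx = 13·2 + ½·-5·2² = 16 cm; v ends 3 cm/s.
x(4) = 6 + Σ Δx = 42 cm.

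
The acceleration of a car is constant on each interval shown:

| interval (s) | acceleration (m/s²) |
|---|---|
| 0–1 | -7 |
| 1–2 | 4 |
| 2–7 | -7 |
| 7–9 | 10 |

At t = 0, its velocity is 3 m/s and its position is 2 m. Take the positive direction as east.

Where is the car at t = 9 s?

On each constant-a segment, Δv = aΔt and Δx = v₀Δt + ½aΔt²; chain segment to segment.
0–1 s: v starts 3 m/s; Δx = 3·1 + ½·-7·1² = -0.5 m; v ends -4 m/s.
1–2 s: v starts -4 m/s; Δx = -4·1 + ½·4·1² = -2 m; v ends 0 m/s.
2–7 s: v starts 0 m/s; Δx = 0·5 + ½·-7·5² = -87.5 m; v ends -35 m/s.
7–9 s: v starts -35 m/s; Δx = -35·2 + ½·10·2² = -50 m; v ends -15 m/s.
x(9) = 2 + Σ Δx = -138 m.

-138 m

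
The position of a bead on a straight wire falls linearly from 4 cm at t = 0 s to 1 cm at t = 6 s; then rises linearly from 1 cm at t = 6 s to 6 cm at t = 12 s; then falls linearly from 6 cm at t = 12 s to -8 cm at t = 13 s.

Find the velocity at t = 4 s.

Velocity is the slope of the x-t graph on 0–6 s: (1 − 4)/(6 − 0) = -0.5 cm/s.

-0.5 cm/s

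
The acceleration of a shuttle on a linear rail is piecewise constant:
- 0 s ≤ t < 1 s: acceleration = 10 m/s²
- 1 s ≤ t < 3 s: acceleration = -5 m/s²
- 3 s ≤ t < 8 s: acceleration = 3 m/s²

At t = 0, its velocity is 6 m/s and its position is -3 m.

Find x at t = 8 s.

97.5 m

On each constant-a segment, Δv = aΔt and Δx = v₀Δt + ½aΔt²; chain segment to segment.
0–1 s: v starts 6 m/s; Δx = 6·1 + ½·10·1² = 11 m; v ends 16 m/s.
1–3 s: v starts 16 m/s; Δx = 16·2 + ½·-5·2² = 22 m; v ends 6 m/s.
3–8 s: v starts 6 m/s; Δx = 6·5 + ½·3·5² = 67.5 m; v ends 21 m/s.
x(8) = -3 + Σ Δx = 97.5 m.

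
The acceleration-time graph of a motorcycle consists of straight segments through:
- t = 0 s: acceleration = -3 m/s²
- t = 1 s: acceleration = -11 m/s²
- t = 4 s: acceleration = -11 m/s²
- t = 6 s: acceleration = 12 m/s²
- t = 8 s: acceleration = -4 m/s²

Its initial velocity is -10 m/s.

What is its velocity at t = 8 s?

Δv equals the area under the a-t graph; then v = v₀ + Δv.
0–1 s: ½(-3 + -11)(1) = -7 m/s
1–4 s: -11 × 3 = -33 m/s
4–6 s: ½(-11 + 12)(2) = 1 m/s
6–8 s: ½(12 + -4)(2) = 8 m/s
Δv = -31 m/s, so v(8) = -10 + (-31) = -41 m/s.

-41 m/s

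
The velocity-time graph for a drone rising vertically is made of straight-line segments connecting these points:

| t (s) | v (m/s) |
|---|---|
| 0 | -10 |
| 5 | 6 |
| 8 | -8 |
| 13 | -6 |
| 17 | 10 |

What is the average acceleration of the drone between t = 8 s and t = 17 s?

2 m/s²

Average acceleration = Δv/Δt = (10 − -8)/(17 − 8) = 2 m/s².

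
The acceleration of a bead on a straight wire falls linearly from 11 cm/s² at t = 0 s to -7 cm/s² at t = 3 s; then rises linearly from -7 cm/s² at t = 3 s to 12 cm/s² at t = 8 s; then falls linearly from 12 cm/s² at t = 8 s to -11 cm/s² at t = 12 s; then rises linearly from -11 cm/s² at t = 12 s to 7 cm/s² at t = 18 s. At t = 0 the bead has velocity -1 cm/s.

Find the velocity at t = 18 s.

7.5 cm/s

Δv equals the area under the a-t graph; then v = v₀ + Δv.
0–3 s: ½(11 + -7)(3) = 6 cm/s
3–8 s: ½(-7 + 12)(5) = 12.5 cm/s
8–12 s: ½(12 + -11)(4) = 2 cm/s
12–18 s: ½(-11 + 7)(6) = -12 cm/s
Δv = 8.5 cm/s, so v(18) = -1 + (8.5) = 7.5 cm/s.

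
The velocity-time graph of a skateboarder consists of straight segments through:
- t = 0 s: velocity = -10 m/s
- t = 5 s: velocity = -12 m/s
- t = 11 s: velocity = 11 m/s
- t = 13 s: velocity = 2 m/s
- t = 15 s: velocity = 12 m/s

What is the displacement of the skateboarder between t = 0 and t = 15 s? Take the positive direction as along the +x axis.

Net displacement equals the area under the velocity-time graph (areas below the axis count negative).
0–5 s: ½(-10 + -12)(5) = -55 m
5–11 s: ½(-12 + 11)(6) = -3 m
11–13 s: ½(11 + 2)(2) = 13 m
13–15 s: ½(2 + 12)(2) = 14 m
Net displacement = -31 m

-31 m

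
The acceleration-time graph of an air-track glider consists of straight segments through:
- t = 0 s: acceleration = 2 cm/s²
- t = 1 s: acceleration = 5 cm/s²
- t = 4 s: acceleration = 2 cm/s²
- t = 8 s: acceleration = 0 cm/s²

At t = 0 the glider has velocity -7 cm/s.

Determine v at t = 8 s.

Δv equals the area under the a-t graph; then v = v₀ + Δv.
0–1 s: ½(2 + 5)(1) = 3.5 cm/s
1–4 s: ½(5 + 2)(3) = 10.5 cm/s
4–8 s: ½(2 + 0)(4) = 4 cm/s
Δv = 18 cm/s, so v(8) = -7 + (18) = 11 cm/s.

11 cm/s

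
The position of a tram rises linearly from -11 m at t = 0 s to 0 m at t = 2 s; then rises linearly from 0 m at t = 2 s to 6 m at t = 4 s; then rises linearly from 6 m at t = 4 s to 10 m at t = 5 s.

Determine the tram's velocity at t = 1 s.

Velocity is the slope of the x-t graph on 0–2 s: (0 − -11)/(2 − 0) = 5.5 m/s.

5.5 m/s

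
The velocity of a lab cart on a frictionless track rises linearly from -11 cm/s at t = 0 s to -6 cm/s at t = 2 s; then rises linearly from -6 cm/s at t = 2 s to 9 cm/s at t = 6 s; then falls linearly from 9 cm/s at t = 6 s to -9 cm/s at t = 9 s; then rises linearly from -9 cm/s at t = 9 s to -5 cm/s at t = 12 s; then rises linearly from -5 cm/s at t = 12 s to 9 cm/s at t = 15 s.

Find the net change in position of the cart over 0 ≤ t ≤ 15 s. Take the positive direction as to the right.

-26 cm

Displacement is the signed area under the v-t curve.
0–2 s: ½(-11 + -6)(2) = -17 cm
2–6 s: ½(-6 + 9)(4) = 6 cm
6–9 s: ½(9 + -9)(3) = 0 cm
9–12 s: ½(-9 + -5)(3) = -21 cm
12–15 s: ½(-5 + 9)(3) = 6 cm
Net displacement = -26 cm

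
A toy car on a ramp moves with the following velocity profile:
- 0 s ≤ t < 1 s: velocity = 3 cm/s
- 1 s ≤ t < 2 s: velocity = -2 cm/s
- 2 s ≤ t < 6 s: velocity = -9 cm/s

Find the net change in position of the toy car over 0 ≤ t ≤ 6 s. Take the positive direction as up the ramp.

-35 cm

Displacement is the signed area under the v-t curve.
0–1 s: 3 × 1 = 3 cm
1–2 s: -2 × 1 = -2 cm
2–6 s: -9 × 4 = -36 cm
Net displacement = -35 cm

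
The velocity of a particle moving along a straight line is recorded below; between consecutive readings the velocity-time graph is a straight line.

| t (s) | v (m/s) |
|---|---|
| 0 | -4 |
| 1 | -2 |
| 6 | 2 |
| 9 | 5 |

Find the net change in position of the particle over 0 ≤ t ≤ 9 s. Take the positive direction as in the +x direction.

Displacement is the signed area under the v-t curve.
0–1 s: ½(-4 + -2)(1) = -3 m
1–6 s: ½(-2 + 2)(5) = 0 m
6–9 s: ½(2 + 5)(3) = 10.5 m
Net displacement = 7.5 m

7.5 m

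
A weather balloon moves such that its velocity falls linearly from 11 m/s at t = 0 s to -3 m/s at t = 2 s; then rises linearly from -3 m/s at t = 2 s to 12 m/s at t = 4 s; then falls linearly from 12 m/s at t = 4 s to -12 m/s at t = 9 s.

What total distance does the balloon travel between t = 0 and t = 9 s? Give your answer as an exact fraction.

1732/35 m

Total distance travelled is ∫|v| dt — sum the magnitudes of each area piece.
0–2 s: v = 0 at t = 11/7 s; triangle areas 121/14 + 9/14 = 65/7 m
2–4 s: v = 0 at t = 2.4 s; triangle areas 0.6 + 9.6 = 10.2 m
4–9 s: v = 0 at t = 6.5 s; triangle areas 15 + 15 = 30 m
Total distance = 1732/35 m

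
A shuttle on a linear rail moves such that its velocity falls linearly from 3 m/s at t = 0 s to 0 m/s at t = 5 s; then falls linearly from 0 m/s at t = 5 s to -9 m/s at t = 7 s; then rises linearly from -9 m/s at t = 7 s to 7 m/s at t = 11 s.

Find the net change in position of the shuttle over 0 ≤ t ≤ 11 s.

Net displacement equals the area under the velocity-time graph (areas below the axis count negative).
0–5 s: ½(3 + 0)(5) = 7.5 m
5–7 s: ½(0 + -9)(2) = -9 m
7–11 s: ½(-9 + 7)(4) = -4 m
Net displacement = -5.5 m

-5.5 m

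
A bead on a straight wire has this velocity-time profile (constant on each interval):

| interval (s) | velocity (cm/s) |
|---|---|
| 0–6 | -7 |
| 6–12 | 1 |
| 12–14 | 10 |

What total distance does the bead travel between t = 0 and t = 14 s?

68 cm

Distance (not displacement) is the total path length: add the absolute areas under v-t.
0–6 s: |-7| × 6 = 42 cm
6–12 s: |1| × 6 = 6 cm
12–14 s: |10| × 2 = 20 cm
Total distance = 68 cm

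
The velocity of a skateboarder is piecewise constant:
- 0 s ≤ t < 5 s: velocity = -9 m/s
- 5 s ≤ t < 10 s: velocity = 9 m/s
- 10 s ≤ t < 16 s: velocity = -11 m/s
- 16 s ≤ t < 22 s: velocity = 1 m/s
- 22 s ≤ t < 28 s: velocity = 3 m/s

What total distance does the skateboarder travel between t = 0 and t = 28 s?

180 m

Distance (not displacement) is the total path length: add the absolute areas under v-t.
0–5 s: |-9| × 5 = 45 m
5–10 s: |9| × 5 = 45 m
10–16 s: |-11| × 6 = 66 m
16–22 s: |1| × 6 = 6 m
22–28 s: |3| × 6 = 18 m
Total distance = 180 m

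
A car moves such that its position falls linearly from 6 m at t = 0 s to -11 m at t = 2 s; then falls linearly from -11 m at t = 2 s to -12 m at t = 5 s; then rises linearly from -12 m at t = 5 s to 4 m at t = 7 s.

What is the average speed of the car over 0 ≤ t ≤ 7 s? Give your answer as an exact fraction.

34/7 m/s

Average speed = (total path length)/(elapsed time); on a piecewise-linear x-t graph the path length is Σ|Δx|.
0–2 s: |Δx| = |-11 − 6| = 17 m
2–5 s: |Δx| = |-12 − -11| = 1 m
5–7 s: |Δx| = |4 − -12| = 16 m
Total path = 34 m; average speed = 34/7 = 34/7 m/s.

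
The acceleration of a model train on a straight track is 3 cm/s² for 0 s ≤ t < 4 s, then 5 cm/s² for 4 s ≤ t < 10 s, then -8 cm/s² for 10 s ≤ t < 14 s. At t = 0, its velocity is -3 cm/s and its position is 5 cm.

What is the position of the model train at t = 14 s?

253 cm

On each constant-a segment, Δv = aΔt and Δx = v₀Δt + ½aΔt²; chain segment to segment.
0–4 s: v starts -3 cm/s; Δx = -3·4 + ½·3·4² = 12 cm; v ends 9 cm/s.
4–10 s: v starts 9 cm/s; Δx = 9·6 + ½·5·6² = 144 cm; v ends 39 cm/s.
10–14 s: v starts 39 cm/s; Δx = 39·4 + ½·-8·4² = 92 cm; v ends 7 cm/s.
x(14) = 5 + Σ Δx = 253 cm.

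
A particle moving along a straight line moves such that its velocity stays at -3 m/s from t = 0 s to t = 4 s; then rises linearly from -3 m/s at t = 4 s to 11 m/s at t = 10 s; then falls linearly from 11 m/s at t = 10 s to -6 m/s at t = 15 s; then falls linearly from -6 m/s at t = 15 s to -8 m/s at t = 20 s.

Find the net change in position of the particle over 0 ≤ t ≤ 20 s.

-10.5 m

Displacement is the signed area under the v-t curve.
0–4 s: -3 × 4 = -12 m
4–10 s: ½(-3 + 11)(6) = 24 m
10–15 s: ½(11 + -6)(5) = 12.5 m
15–20 s: ½(-6 + -8)(5) = -35 m
Net displacement = -10.5 m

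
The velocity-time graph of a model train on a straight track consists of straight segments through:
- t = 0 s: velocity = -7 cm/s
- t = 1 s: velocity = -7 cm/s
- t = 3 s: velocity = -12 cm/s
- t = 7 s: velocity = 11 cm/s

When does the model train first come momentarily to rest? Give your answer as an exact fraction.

v changes sign on 3–7 s (from -12 to 11); the graph is linear there, so v = 0 at t = 3 + (12)·(7 − 3)/(11 − -12) = 117/23 s.

t = 117/23 s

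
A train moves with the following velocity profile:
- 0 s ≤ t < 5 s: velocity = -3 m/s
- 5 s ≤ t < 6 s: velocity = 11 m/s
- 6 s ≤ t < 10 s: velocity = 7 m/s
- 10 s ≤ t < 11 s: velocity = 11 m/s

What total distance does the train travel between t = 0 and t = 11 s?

Total distance travelled is ∫|v| dt — sum the magnitudes of each area piece.
0–5 s: |-3| × 5 = 15 m
5–6 s: |11| × 1 = 11 m
6–10 s: |7| × 4 = 28 m
10–11 s: |11| × 1 = 11 m
Total distance = 65 m

65 m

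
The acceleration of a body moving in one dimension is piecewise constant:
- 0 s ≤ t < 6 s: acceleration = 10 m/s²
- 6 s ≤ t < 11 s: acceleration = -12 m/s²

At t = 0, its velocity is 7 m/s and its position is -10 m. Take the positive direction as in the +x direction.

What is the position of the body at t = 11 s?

397 m

On each constant-a segment, Δv = aΔt and Δx = v₀Δt + ½aΔt²; chain segment to segment.
0–6 s: v starts 7 m/s; Δx = 7·6 + ½·10·6² = 222 m; v ends 67 m/s.
6–11 s: v starts 67 m/s; Δx = 67·5 + ½·-12·5² = 185 m; v ends 7 m/s.
x(11) = -10 + Σ Δx = 397 m.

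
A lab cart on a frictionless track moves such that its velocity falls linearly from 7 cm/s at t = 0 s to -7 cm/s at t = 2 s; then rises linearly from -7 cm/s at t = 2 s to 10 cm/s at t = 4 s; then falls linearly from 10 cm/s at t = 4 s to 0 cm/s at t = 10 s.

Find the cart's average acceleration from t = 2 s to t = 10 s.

Average acceleration = Δv/Δt = (0 − -7)/(10 − 2) = 0.875 cm/s².

0.875 cm/s²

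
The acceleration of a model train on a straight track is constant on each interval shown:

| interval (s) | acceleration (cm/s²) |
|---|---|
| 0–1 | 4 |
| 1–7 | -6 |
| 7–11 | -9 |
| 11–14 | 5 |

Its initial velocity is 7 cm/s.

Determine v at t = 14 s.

-46 cm/s

Δv equals the area under the a-t graph; then v = v₀ + Δv.
0–1 s: 4 × 1 = 4 cm/s
1–7 s: -6 × 6 = -36 cm/s
7–11 s: -9 × 4 = -36 cm/s
11–14 s: 5 × 3 = 15 cm/s
Δv = -53 cm/s, so v(14) = 7 + (-53) = -46 cm/s.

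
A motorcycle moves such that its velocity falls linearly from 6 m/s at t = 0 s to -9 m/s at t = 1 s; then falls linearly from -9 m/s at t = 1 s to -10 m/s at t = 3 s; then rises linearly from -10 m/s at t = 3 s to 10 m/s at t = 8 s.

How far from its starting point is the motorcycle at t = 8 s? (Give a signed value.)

Displacement is the signed area under the v-t curve.
0–1 s: ½(6 + -9)(1) = -1.5 m
1–3 s: ½(-9 + -10)(2) = -19 m
3–8 s: ½(-10 + 10)(5) = 0 m
Net displacement = -20.5 m

-20.5 m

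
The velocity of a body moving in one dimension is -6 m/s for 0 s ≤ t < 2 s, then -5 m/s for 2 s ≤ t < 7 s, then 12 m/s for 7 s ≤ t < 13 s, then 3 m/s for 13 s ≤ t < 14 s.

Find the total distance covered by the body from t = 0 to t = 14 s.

Total distance travelled is ∫|v| dt — sum the magnitudes of each area piece.
0–2 s: |-6| × 2 = 12 m
2–7 s: |-5| × 5 = 25 m
7–13 s: |12| × 6 = 72 m
13–14 s: |3| × 1 = 3 m
Total distance = 112 m

112 m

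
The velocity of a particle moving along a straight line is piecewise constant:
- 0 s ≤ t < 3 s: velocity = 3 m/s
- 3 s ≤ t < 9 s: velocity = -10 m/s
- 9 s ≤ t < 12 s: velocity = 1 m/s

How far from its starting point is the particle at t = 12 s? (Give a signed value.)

Displacement is the signed area under the v-t curve.
0–3 s: 3 × 3 = 9 m
3–9 s: -10 × 6 = -60 m
9–12 s: 1 × 3 = 3 m
Net displacement = -48 m

-48 m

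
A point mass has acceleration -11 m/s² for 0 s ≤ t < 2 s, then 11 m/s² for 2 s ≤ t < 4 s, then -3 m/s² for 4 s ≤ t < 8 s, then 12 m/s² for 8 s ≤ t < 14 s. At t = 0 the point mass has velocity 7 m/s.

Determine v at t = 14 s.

67 m/s

Δv equals the area under the a-t graph; then v = v₀ + Δv.
0–2 s: -11 × 2 = -22 m/s
2–4 s: 11 × 2 = 22 m/s
4–8 s: -3 × 4 = -12 m/s
8–14 s: 12 × 6 = 72 m/s
Δv = 60 m/s, so v(14) = 7 + (60) = 67 m/s.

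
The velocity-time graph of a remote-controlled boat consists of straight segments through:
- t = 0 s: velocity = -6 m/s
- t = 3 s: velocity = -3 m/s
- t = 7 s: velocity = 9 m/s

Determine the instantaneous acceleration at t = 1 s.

1 m/s²

Acceleration is the slope of the v-t graph on 0–3 s: (-3 − -6)/(3 − 0) = 1 m/s².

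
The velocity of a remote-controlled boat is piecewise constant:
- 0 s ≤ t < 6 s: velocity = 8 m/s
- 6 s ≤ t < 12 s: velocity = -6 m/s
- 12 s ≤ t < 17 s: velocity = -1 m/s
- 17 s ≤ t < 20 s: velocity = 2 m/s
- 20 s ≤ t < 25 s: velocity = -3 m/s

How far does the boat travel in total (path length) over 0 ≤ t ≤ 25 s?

110 m

Distance (not displacement) is the total path length: add the absolute areas under v-t.
0–6 s: |8| × 6 = 48 m
6–12 s: |-6| × 6 = 36 m
12–17 s: |-1| × 5 = 5 m
17–20 s: |2| × 3 = 6 m
20–25 s: |-3| × 5 = 15 m
Total distance = 110 m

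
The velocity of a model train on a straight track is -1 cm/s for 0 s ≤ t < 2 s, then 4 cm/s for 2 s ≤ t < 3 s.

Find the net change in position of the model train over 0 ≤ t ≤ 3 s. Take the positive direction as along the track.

2 cm

Displacement is the signed area under the v-t curve.
0–2 s: -1 × 2 = -2 cm
2–3 s: 4 × 1 = 4 cm
Net displacement = 2 cm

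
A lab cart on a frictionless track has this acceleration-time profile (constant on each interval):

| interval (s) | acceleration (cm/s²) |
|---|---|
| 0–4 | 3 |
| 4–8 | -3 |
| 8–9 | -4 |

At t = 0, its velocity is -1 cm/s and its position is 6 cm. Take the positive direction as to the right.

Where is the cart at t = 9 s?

On each constant-a segment, Δv = aΔt and Δx = v₀Δt + ½aΔt²; chain segment to segment.
0–4 s: v starts -1 cm/s; Δx = -1·4 + ½·3·4² = 20 cm; v ends 11 cm/s.
4–8 s: v starts 11 cm/s; Δx = 11·4 + ½·-3·4² = 20 cm; v ends -1 cm/s.
8–9 s: v starts -1 cm/s; Δx = -1·1 + ½·-4·1² = -3 cm; v ends -5 cm/s.
x(9) = 6 + Σ Δx = 43 cm.

43 cm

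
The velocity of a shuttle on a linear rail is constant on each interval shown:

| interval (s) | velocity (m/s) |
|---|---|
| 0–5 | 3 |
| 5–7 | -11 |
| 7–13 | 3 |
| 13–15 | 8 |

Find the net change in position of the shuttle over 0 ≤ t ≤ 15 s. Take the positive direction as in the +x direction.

Displacement is the signed area under the v-t curve.
0–5 s: 3 × 5 = 15 m
5–7 s: -11 × 2 = -22 m
7–13 s: 3 × 6 = 18 m
13–15 s: 8 × 2 = 16 m
Net displacement = 27 m

27 m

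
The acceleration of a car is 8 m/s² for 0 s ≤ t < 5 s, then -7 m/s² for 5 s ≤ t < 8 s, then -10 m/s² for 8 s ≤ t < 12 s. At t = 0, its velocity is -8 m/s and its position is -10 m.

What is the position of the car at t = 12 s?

On each constant-a segment, Δv = aΔt and Δx = v₀Δt + ½aΔt²; chain segment to segment.
0–5 s: v starts -8 m/s; Δx = -8·5 + ½·8·5² = 60 m; v ends 32 m/s.
5–8 s: v starts 32 m/s; Δx = 32·3 + ½·-7·3² = 64.5 m; v ends 11 m/s.
8–12 s: v starts 11 m/s; Δx = 11·4 + ½·-10·4² = -36 m; v ends -29 m/s.
x(12) = -10 + Σ Δx = 78.5 m.

78.5 m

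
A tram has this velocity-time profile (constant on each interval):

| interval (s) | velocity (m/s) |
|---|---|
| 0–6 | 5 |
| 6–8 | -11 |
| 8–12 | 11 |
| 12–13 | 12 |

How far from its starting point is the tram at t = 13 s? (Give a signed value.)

64 m

Displacement is the signed area under the v-t curve.
0–6 s: 5 × 6 = 30 m
6–8 s: -11 × 2 = -22 m
8–12 s: 11 × 4 = 44 m
12–13 s: 12 × 1 = 12 m
Net displacement = 64 m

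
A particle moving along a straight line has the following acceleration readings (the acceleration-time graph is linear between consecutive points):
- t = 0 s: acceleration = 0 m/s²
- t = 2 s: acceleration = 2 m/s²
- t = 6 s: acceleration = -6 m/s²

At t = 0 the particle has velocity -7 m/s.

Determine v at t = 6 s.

Δv equals the area under the a-t graph; then v = v₀ + Δv.
0–2 s: ½(0 + 2)(2) = 2 m/s
2–6 s: ½(2 + -6)(4) = -8 m/s
Δv = -6 m/s, so v(6) = -7 + (-6) = -13 m/s.

-13 m/s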